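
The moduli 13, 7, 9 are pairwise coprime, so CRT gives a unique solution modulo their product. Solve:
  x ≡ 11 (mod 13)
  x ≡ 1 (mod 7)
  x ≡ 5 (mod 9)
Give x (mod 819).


Moduli 13, 7, 9 are pairwise coprime; by CRT there is a unique solution modulo M = 13 · 7 · 9 = 819.
Solve pairwise, accumulating the modulus:
  Start with x ≡ 11 (mod 13).
  Combine with x ≡ 1 (mod 7): since gcd(13, 7) = 1, we get a unique residue mod 91.
    Write x = 11 + 13·t and substitute into x ≡ 1 (mod 7): 13·t ≡ 1 − 11 = -10 (mod 7).
    Reduce coefficients mod 7: 6·t ≡ 4 (mod 7).
    The inverse of 6 mod 7 is 6 (since 6·6 = 36 = 5·7 + 1), so t ≡ 6·4 = 24 ≡ 3 (mod 7).
    Then x = 11 + 13·3 = 50, valid modulo lcm(13, 7) = 91: x ≡ 50 (mod 91).
  Combine with x ≡ 5 (mod 9): since gcd(91, 9) = 1, we get a unique residue mod 819.
    Write x = 50 + 91·t and substitute into x ≡ 5 (mod 9): 91·t ≡ 5 − 50 = -45 (mod 9).
    Reduce coefficients mod 9: 1·t ≡ 0 (mod 9).
    So t ≡ 0 (mod 9).
    Then x = 50 + 91·0 = 50, valid modulo lcm(91, 9) = 819: x ≡ 50 (mod 819).
Verify: 50 mod 13 = 11 ✓, 50 mod 7 = 1 ✓, 50 mod 9 = 5 ✓.

x ≡ 50 (mod 819).


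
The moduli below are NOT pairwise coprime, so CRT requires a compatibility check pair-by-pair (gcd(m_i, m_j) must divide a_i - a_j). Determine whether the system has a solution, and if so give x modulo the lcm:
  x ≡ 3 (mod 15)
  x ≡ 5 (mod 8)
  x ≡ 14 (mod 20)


Moduli 15, 8, 20 are not pairwise coprime, so CRT works modulo lcm(m_i) when all pairwise compatibility conditions hold.
Pairwise compatibility: gcd(m_i, m_j) must divide a_i - a_j for every pair.
Merge one congruence at a time:
  Start: x ≡ 3 (mod 15).
  Combine with x ≡ 5 (mod 8): gcd(15, 8) = 1; 5 - 3 = 2, which IS divisible by 1, so compatible.
    Write x = 3 + 15·t and substitute into x ≡ 5 (mod 8): 15·t ≡ 5 − 3 = 2 (mod 8).
    Reduce coefficients mod 8: 7·t ≡ 2 (mod 8).
    The inverse of 7 mod 8 is 7 (since 7·7 = 49 = 6·8 + 1), so t ≡ 7·2 = 14 ≡ 6 (mod 8).
    Then x = 3 + 15·6 = 93, valid modulo lcm(15, 8) = 120: x ≡ 93 (mod 120).
  Combine with x ≡ 14 (mod 20): gcd(120, 20) = 20, and 14 - 93 = -79 is NOT divisible by 20.
    ⇒ system is inconsistent (no integer solution).

No solution (the system is inconsistent).


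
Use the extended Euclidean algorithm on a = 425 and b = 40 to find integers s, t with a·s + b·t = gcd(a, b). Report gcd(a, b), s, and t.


Euclidean algorithm on (425, 40) — divide until remainder is 0:
  425 = 10 · 40 + 25
  40 = 1 · 25 + 15
  25 = 1 · 15 + 10
  15 = 1 · 10 + 5
  10 = 2 · 5 + 0
gcd(425, 40) = 5.
Track Bezout coefficients alongside the remainders: start with r₀ = 425 = a·1 + b·0 (s = 1, t = 0) and r₁ = 40 = a·0 + b·1 (s = 0, t = 1); each new remainder r_{k+1} = r_{k-1} − q_k·r_k inherits s_{k+1} = s_{k-1} − q_k·s_k, t_{k+1} = t_{k-1} − q_k·t_k, so r_k = a·s_k + b·t_k at every step:
  q = 10: r = 25, s = 1 − 10·0 = 1, t = 0 − 10·1 = -10  (check: 425·1 + 40·(-10) = 25)
  q = 1: r = 15, s = 0 − 1·1 = -1, t = 1 − 1·(-10) = 11  (check: 425·(-1) + 40·11 = 15)
  q = 1: r = 10, s = 1 − 1·(-1) = 2, t = -10 − 1·11 = -21  (check: 425·2 + 40·(-21) = 10)
  q = 1: r = 5, s = -1 − 1·2 = -3, t = 11 − 1·(-21) = 32  (check: 425·(-3) + 40·32 = 5)
The row with r = 5 (the gcd) gives the Bezout coefficients s = -3, t = 32.
Result: 425 · (-3) + 40 · (32) = 5.

gcd(425, 40) = 5; s = -3, t = 32 (check: 425·(-3) + 40·32 = 5).


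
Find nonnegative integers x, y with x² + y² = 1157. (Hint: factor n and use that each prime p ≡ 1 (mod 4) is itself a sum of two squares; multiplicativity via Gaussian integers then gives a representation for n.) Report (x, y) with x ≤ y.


Step 1: Factor n = 1157 = 13 · 89.
Step 2: Check the mod-4 condition on each prime factor: 13 ≡ 1 (mod 4), exponent 1; 89 ≡ 1 (mod 4), exponent 1.
All primes ≡ 3 (mod 4) appear to even exponent (or don't appear), so by the two-squares theorem n IS expressible as a sum of two squares.
Step 3: Build a representation. Here n = 13 · 89 is a product of primes ≡ 1 (mod 4). Each prime p ≡ 1 (mod 4) is itself a sum of two squares; find a² by testing p − a² for a perfect square:
  13: 13 − 1² = 12, 13 − 2² = 9 = 3² ⇒ 13 = 2² + 3².
  89: 89 − 1² = 88, 89 − 2² = 85, 89 − 3² = 80, 89 − 4² = 73, 89 − 5² = 64 = 8² ⇒ 89 = 5² + 8².
  Combine using the Brahmagupta–Fibonacci identity (a² + b²)(c² + d²) = (ac − bd)² + (ad + bc)² = (ac + bd)² + (ad − bc)²:
  13 · 89 = 1157: from (2² + 3²)(5² + 8²), take (2·5 − 3·8, 2·8 + 3·5) = (10 − 24, 16 + 15) = (-14, 31); dropping signs (only squares matter) gives (14, 31); check 14² + 31² = 196 + 961 = 1157 ✓.
Step 4: Order so x ≤ y and verify: 14² + 31² = 196 + 961 = 1157 = n. ✓

n = 1157 = 14² + 31² (one valid representation with x ≤ y).


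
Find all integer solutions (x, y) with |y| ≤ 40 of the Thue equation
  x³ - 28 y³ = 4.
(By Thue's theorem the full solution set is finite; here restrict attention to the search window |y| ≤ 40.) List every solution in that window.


The equation is x³ - 28y³ = 4. For fixed y, x³ = 28·y³ + 4, so a solution requires the RHS to be a perfect cube.
Strategy: iterate y from -40 to 40, compute RHS = 28·y³ + 4, and check whether it is a (positive or negative) perfect cube.
Check small values of y:
  y = 0: RHS = 4 is not a perfect cube.
  y = 1: RHS = 32 is not a perfect cube.
  y = -1: RHS = -24 is not a perfect cube.
  y = 2: RHS = 228 is not a perfect cube.
  y = -2: RHS = -220 is not a perfect cube.
  y = 3: RHS = 760 is not a perfect cube.
  y = -3: RHS = -752 is not a perfect cube.
Continuing the search up to |y| = 40 finds no solutions either.
No (x, y) in the scanned range satisfies the equation.

No integer solutions with |y| ≤ 40.


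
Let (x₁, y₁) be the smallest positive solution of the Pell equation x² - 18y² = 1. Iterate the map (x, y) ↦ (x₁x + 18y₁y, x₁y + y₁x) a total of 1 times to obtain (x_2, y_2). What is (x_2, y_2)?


Step 1: Find the fundamental solution (x₁, y₁) of x² - 18y² = 1.
  Expand √18 as a continued fraction. a₀ = ⌊√18⌋ = 4; iterate m_{k+1} = d_k·a_k − m_k, d_{k+1} = (18 − m_{k+1}²)/d_k, a_{k+1} = ⌊(a₀ + m_{k+1})/d_{k+1}⌋ (starting m₀ = 0, d₀ = 1), with convergents p_k = a_k·p_{k-1} + p_{k-2}, q_k = a_k·q_{k-1} + q_{k-2} (p₋₁ = 1, q₋₁ = 0):
  k = 0: a₀ = 4; p₀/q₀ = 4/1; p₀² − 18·q₀² = 16 − 18 = -2.
  k = 1: m = 4, d = 2, a = ⌊(4 + 4)/2⌋ = 4; p/q = (4·4 + 1)/(4·1 + 0) = 17/4; p² − 18·q² = 289 − 288 = 1.
  The first convergent with p² − 18·q² = 1 gives the fundamental solution (x₁, y₁) = (17, 4).
Step 2: Apply the recurrence (x_{n+1}, y_{n+1}) = (x₁x_n + 18y₁y_n, x₁y_n + y₁x_n) repeatedly.
  From (x_1, y_1) = (17, 4): x_2 = 17·17 + 18·4·4 = 577; y_2 = 17·4 + 4·17 = 136.
Step 3: Verify x_2² - 18·y_2² = 332929 - 332928 = 1 (should be 1). ✓

(x_1, y_1) = (17, 4); (x_2, y_2) = (577, 136).


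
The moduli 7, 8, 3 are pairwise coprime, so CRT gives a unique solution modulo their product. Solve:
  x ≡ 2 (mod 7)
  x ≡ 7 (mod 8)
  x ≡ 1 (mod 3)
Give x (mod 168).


Moduli 7, 8, 3 are pairwise coprime; by CRT there is a unique solution modulo M = 7 · 8 · 3 = 168.
Solve pairwise, accumulating the modulus:
  Start with x ≡ 2 (mod 7).
  Combine with x ≡ 7 (mod 8): since gcd(7, 8) = 1, we get a unique residue mod 56.
    Write x = 2 + 7·t and substitute into x ≡ 7 (mod 8): 7·t ≡ 7 − 2 = 5 (mod 8).
    The inverse of 7 mod 8 is 7 (since 7·7 = 49 = 6·8 + 1), so t ≡ 7·5 = 35 ≡ 3 (mod 8).
    Then x = 2 + 7·3 = 23, valid modulo lcm(7, 8) = 56: x ≡ 23 (mod 56).
  Combine with x ≡ 1 (mod 3): since gcd(56, 3) = 1, we get a unique residue mod 168.
    Write x = 23 + 56·t and substitute into x ≡ 1 (mod 3): 56·t ≡ 1 − 23 = -22 (mod 3).
    Reduce coefficients mod 3: 2·t ≡ 2 (mod 3).
    The inverse of 2 mod 3 is 2 (since 2·2 = 4 = 1·3 + 1), so t ≡ 2·2 = 4 ≡ 1 (mod 3).
    Then x = 23 + 56·1 = 79, valid modulo lcm(56, 3) = 168: x ≡ 79 (mod 168).
Verify: 79 mod 7 = 2 ✓, 79 mod 8 = 7 ✓, 79 mod 3 = 1 ✓.

x ≡ 79 (mod 168).


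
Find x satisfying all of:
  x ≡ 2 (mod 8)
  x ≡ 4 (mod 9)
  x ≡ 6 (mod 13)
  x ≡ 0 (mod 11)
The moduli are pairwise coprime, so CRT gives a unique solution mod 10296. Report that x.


Product of moduli M = 8 · 9 · 13 · 11 = 10296.
Merge one congruence at a time:
  Start: x ≡ 2 (mod 8).
  Combine with x ≡ 4 (mod 9); new modulus lcm = 72.
    Write x = 2 + 8·t and substitute into x ≡ 4 (mod 9): 8·t ≡ 4 − 2 = 2 (mod 9).
    The inverse of 8 mod 9 is 8 (since 8·8 = 64 = 7·9 + 1), so t ≡ 8·2 = 16 ≡ 7 (mod 9).
    Then x = 2 + 8·7 = 58, valid modulo lcm(8, 9) = 72: x ≡ 58 (mod 72).
  Combine with x ≡ 6 (mod 13); new modulus lcm = 936.
    Write x = 58 + 72·t and substitute into x ≡ 6 (mod 13): 72·t ≡ 6 − 58 = -52 (mod 13).
    Reduce coefficients mod 13: 7·t ≡ 0 (mod 13).
    The inverse of 7 mod 13 is 2 (since 7·2 = 14 = 1·13 + 1), so t ≡ 2·0 = 0 ≡ 0 (mod 13).
    Then x = 58 + 72·0 = 58, valid modulo lcm(72, 13) = 936: x ≡ 58 (mod 936).
  Combine with x ≡ 0 (mod 11); new modulus lcm = 10296.
    Write x = 58 + 936·t and substitute into x ≡ 0 (mod 11): 936·t ≡ 0 − 58 = -58 (mod 11).
    Reduce coefficients mod 11: 1·t ≡ 8 (mod 11).
    So t ≡ 8 (mod 11).
    Then x = 58 + 936·8 = 7546, valid modulo lcm(936, 11) = 10296: x ≡ 7546 (mod 10296).
Verify against each original: 7546 mod 8 = 2, 7546 mod 9 = 4, 7546 mod 13 = 6, 7546 mod 11 = 0.

x ≡ 7546 (mod 10296).


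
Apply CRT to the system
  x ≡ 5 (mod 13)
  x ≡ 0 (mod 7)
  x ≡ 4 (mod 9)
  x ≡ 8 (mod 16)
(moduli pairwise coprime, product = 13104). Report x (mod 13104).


Product of moduli M = 13 · 7 · 9 · 16 = 13104.
Merge one congruence at a time:
  Start: x ≡ 5 (mod 13).
  Combine with x ≡ 0 (mod 7); new modulus lcm = 91.
    Write x = 5 + 13·t and substitute into x ≡ 0 (mod 7): 13·t ≡ 0 − 5 = -5 (mod 7).
    Reduce coefficients mod 7: 6·t ≡ 2 (mod 7).
    The inverse of 6 mod 7 is 6 (since 6·6 = 36 = 5·7 + 1), so t ≡ 6·2 = 12 ≡ 5 (mod 7).
    Then x = 5 + 13·5 = 70, valid modulo lcm(13, 7) = 91: x ≡ 70 (mod 91).
  Combine with x ≡ 4 (mod 9); new modulus lcm = 819.
    Write x = 70 + 91·t and substitute into x ≡ 4 (mod 9): 91·t ≡ 4 − 70 = -66 (mod 9).
    Reduce coefficients mod 9: 1·t ≡ 6 (mod 9).
    So t ≡ 6 (mod 9).
    Then x = 70 + 91·6 = 616, valid modulo lcm(91, 9) = 819: x ≡ 616 (mod 819).
  Combine with x ≡ 8 (mod 16); new modulus lcm = 13104.
    Write x = 616 + 819·t and substitute into x ≡ 8 (mod 16): 819·t ≡ 8 − 616 = -608 (mod 16).
    Reduce coefficients mod 16: 3·t ≡ 0 (mod 16).
    The inverse of 3 mod 16 is 11 (since 3·11 = 33 = 2·16 + 1), so t ≡ 11·0 = 0 ≡ 0 (mod 16).
    Then x = 616 + 819·0 = 616, valid modulo lcm(819, 16) = 13104: x ≡ 616 (mod 13104).
Verify against each original: 616 mod 13 = 5, 616 mod 7 = 0, 616 mod 9 = 4, 616 mod 16 = 8.

x ≡ 616 (mod 13104).


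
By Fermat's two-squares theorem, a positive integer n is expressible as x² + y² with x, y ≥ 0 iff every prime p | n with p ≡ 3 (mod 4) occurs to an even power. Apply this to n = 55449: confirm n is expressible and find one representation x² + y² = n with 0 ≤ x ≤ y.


Step 1: Factor n = 55449 = 3^2 · 61 · 101.
Step 2: Check the mod-4 condition on each prime factor: 3 ≡ 3 (mod 4), exponent 2 (must be even); 61 ≡ 1 (mod 4), exponent 1; 101 ≡ 1 (mod 4), exponent 1.
All primes ≡ 3 (mod 4) appear to even exponent (or don't appear), so by the two-squares theorem n IS expressible as a sum of two squares.
Step 3: Build a representation. Group n = k² · m with k = 3 and m = 61 · 101 = 6161 (a product of primes ≡ 1 (mod 4)); a representation of m scales to one of n via (k·x)² + (k·y)² = k²(x² + y²). Each prime p ≡ 1 (mod 4) is itself a sum of two squares; find a² by testing p − a² for a perfect square:
  61: 61 − 1² = 60, 61 − 2² = 57, 61 − 3² = 52, 61 − 4² = 45, 61 − 5² = 36 = 6² ⇒ 61 = 5² + 6².
  101: 101 − 1² = 100 = 10² ⇒ 101 = 1² + 10².
  Combine using the Brahmagupta–Fibonacci identity (a² + b²)(c² + d²) = (ac − bd)² + (ad + bc)² = (ac + bd)² + (ad − bc)²:
  61 · 101 = 6161: from (5² + 6²)(1² + 10²), take (5·1 − 6·10, 5·10 + 6·1) = (5 − 60, 50 + 6) = (-55, 56); dropping signs (only squares matter) gives (55, 56); check 55² + 56² = 3025 + 3136 = 6161 ✓.
  Scale by k = 3: (3·55, 3·56) = (165, 168).
Step 4: Order so x ≤ y and verify: 165² + 168² = 27225 + 28224 = 55449 = n. ✓

n = 55449 = 165² + 168² (one valid representation with x ≤ y).


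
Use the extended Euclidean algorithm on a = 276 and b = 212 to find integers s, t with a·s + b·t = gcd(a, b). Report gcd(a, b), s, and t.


Euclidean algorithm on (276, 212) — divide until remainder is 0:
  276 = 1 · 212 + 64
  212 = 3 · 64 + 20
  64 = 3 · 20 + 4
  20 = 5 · 4 + 0
gcd(276, 212) = 4.
Track Bezout coefficients alongside the remainders: start with r₀ = 276 = a·1 + b·0 (s = 1, t = 0) and r₁ = 212 = a·0 + b·1 (s = 0, t = 1); each new remainder r_{k+1} = r_{k-1} − q_k·r_k inherits s_{k+1} = s_{k-1} − q_k·s_k, t_{k+1} = t_{k-1} − q_k·t_k, so r_k = a·s_k + b·t_k at every step:
  q = 1: r = 64, s = 1 − 1·0 = 1, t = 0 − 1·1 = -1  (check: 276·1 + 212·(-1) = 64)
  q = 3: r = 20, s = 0 − 3·1 = -3, t = 1 − 3·(-1) = 4  (check: 276·(-3) + 212·4 = 20)
  q = 3: r = 4, s = 1 − 3·(-3) = 10, t = -1 − 3·4 = -13  (check: 276·10 + 212·(-13) = 4)
The row with r = 4 (the gcd) gives the Bezout coefficients s = 10, t = -13.
Result: 276 · (10) + 212 · (-13) = 4.

gcd(276, 212) = 4; s = 10, t = -13 (check: 276·10 + 212·(-13) = 4).


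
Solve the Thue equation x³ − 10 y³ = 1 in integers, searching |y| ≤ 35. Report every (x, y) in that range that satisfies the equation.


The equation is x³ - 10y³ = 1. For fixed y, x³ = 10·y³ + 1, so a solution requires the RHS to be a perfect cube.
Strategy: iterate y from -35 to 35, compute RHS = 10·y³ + 1, and check whether it is a (positive or negative) perfect cube.
Check small values of y:
  y = 0: RHS = 1 = (1)³ ⇒ x = 1 works.
  y = 1: RHS = 11 is not a perfect cube.
  y = -1: RHS = -9 is not a perfect cube.
  y = 2: RHS = 81 is not a perfect cube.
  y = -2: RHS = -79 is not a perfect cube.
  y = 3: RHS = 271 is not a perfect cube.
  y = -3: RHS = -269 is not a perfect cube.
Continuing the search up to |y| = 35 finds no further solutions beyond those listed.
Collected solutions: (1, 0).

Solutions (with |y| ≤ 35): (1, 0).


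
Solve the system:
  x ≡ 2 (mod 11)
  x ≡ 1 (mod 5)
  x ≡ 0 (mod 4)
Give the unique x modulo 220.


Moduli 11, 5, 4 are pairwise coprime; by CRT there is a unique solution modulo M = 11 · 5 · 4 = 220.
Solve pairwise, accumulating the modulus:
  Start with x ≡ 2 (mod 11).
  Combine with x ≡ 1 (mod 5): since gcd(11, 5) = 1, we get a unique residue mod 55.
    Write x = 2 + 11·t and substitute into x ≡ 1 (mod 5): 11·t ≡ 1 − 2 = -1 (mod 5).
    Reduce coefficients mod 5: 1·t ≡ 4 (mod 5).
    So t ≡ 4 (mod 5).
    Then x = 2 + 11·4 = 46, valid modulo lcm(11, 5) = 55: x ≡ 46 (mod 55).
  Combine with x ≡ 0 (mod 4): since gcd(55, 4) = 1, we get a unique residue mod 220.
    Write x = 46 + 55·t and substitute into x ≡ 0 (mod 4): 55·t ≡ 0 − 46 = -46 (mod 4).
    Reduce coefficients mod 4: 3·t ≡ 2 (mod 4).
    The inverse of 3 mod 4 is 3 (since 3·3 = 9 = 2·4 + 1), so t ≡ 3·2 = 6 ≡ 2 (mod 4).
    Then x = 46 + 55·2 = 156, valid modulo lcm(55, 4) = 220: x ≡ 156 (mod 220).
Verify: 156 mod 11 = 2 ✓, 156 mod 5 = 1 ✓, 156 mod 4 = 0 ✓.

x ≡ 156 (mod 220).


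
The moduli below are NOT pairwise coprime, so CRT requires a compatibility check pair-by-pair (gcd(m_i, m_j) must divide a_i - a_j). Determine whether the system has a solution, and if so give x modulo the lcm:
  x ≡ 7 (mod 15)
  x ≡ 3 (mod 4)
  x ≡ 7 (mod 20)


Moduli 15, 4, 20 are not pairwise coprime, so CRT works modulo lcm(m_i) when all pairwise compatibility conditions hold.
Pairwise compatibility: gcd(m_i, m_j) must divide a_i - a_j for every pair.
Merge one congruence at a time:
  Start: x ≡ 7 (mod 15).
  Combine with x ≡ 3 (mod 4): gcd(15, 4) = 1; 3 - 7 = -4, which IS divisible by 1, so compatible.
    Write x = 7 + 15·t and substitute into x ≡ 3 (mod 4): 15·t ≡ 3 − 7 = -4 (mod 4).
    Reduce coefficients mod 4: 3·t ≡ 0 (mod 4).
    The inverse of 3 mod 4 is 3 (since 3·3 = 9 = 2·4 + 1), so t ≡ 3·0 = 0 ≡ 0 (mod 4).
    Then x = 7 + 15·0 = 7, valid modulo lcm(15, 4) = 60: x ≡ 7 (mod 60).
  Combine with x ≡ 7 (mod 20): gcd(60, 20) = 20; 7 - 7 = 0, which IS divisible by 20, so compatible.
    Write x = 7 + 60·t and substitute into x ≡ 7 (mod 20): 60·t ≡ 7 − 7 = 0 (mod 20).
    Divide the congruence (and modulus) by g = 20: 3·t ≡ 0 (mod 1).
    Modulo 1 every t works; take t = 0.
    Then x = 7 + 60·0 = 7, valid modulo lcm(60, 20) = 60: x ≡ 7 (mod 60).
Verify: 7 mod 15 = 7, 7 mod 4 = 3, 7 mod 20 = 7.

x ≡ 7 (mod 60).


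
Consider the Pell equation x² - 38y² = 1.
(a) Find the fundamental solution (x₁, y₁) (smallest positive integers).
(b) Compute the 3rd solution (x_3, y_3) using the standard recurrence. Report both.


Step 1: Find the fundamental solution (x₁, y₁) of x² - 38y² = 1.
  Expand √38 as a continued fraction. a₀ = ⌊√38⌋ = 6; iterate m_{k+1} = d_k·a_k − m_k, d_{k+1} = (38 − m_{k+1}²)/d_k, a_{k+1} = ⌊(a₀ + m_{k+1})/d_{k+1}⌋ (starting m₀ = 0, d₀ = 1), with convergents p_k = a_k·p_{k-1} + p_{k-2}, q_k = a_k·q_{k-1} + q_{k-2} (p₋₁ = 1, q₋₁ = 0):
  k = 0: a₀ = 6; p₀/q₀ = 6/1; p₀² − 38·q₀² = 36 − 38 = -2.
  k = 1: m = 6, d = 2, a = ⌊(6 + 6)/2⌋ = 6; p/q = (6·6 + 1)/(6·1 + 0) = 37/6; p² − 38·q² = 1369 − 1368 = 1.
  The first convergent with p² − 38·q² = 1 gives the fundamental solution (x₁, y₁) = (37, 6).
Step 2: Apply the recurrence (x_{n+1}, y_{n+1}) = (x₁x_n + 38y₁y_n, x₁y_n + y₁x_n) repeatedly.
  From (x_1, y_1) = (37, 6): x_2 = 37·37 + 38·6·6 = 2737; y_2 = 37·6 + 6·37 = 444.
  From (x_2, y_2) = (2737, 444): x_3 = 37·2737 + 38·6·444 = 202501; y_3 = 37·444 + 6·2737 = 32850.
Step 3: Verify x_3² - 38·y_3² = 41006655001 - 41006655000 = 1 (should be 1). ✓

(x_1, y_1) = (37, 6); (x_3, y_3) = (202501, 32850).


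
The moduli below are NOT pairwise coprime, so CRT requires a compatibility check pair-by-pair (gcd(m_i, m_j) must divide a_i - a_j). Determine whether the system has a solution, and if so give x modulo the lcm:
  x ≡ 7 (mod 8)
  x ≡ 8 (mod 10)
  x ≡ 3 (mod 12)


Moduli 8, 10, 12 are not pairwise coprime, so CRT works modulo lcm(m_i) when all pairwise compatibility conditions hold.
Pairwise compatibility: gcd(m_i, m_j) must divide a_i - a_j for every pair.
Merge one congruence at a time:
  Start: x ≡ 7 (mod 8).
  Combine with x ≡ 8 (mod 10): gcd(8, 10) = 2, and 8 - 7 = 1 is NOT divisible by 2.
    ⇒ system is inconsistent (no integer solution).

No solution (the system is inconsistent).


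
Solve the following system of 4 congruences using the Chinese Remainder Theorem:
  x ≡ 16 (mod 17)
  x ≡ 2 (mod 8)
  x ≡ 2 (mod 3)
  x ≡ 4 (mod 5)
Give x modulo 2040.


Product of moduli M = 17 · 8 · 3 · 5 = 2040.
Merge one congruence at a time:
  Start: x ≡ 16 (mod 17).
  Combine with x ≡ 2 (mod 8); new modulus lcm = 136.
    Write x = 16 + 17·t and substitute into x ≡ 2 (mod 8): 17·t ≡ 2 − 16 = -14 (mod 8).
    Reduce coefficients mod 8: 1·t ≡ 2 (mod 8).
    So t ≡ 2 (mod 8).
    Then x = 16 + 17·2 = 50, valid modulo lcm(17, 8) = 136: x ≡ 50 (mod 136).
  Combine with x ≡ 2 (mod 3); new modulus lcm = 408.
    Write x = 50 + 136·t and substitute into x ≡ 2 (mod 3): 136·t ≡ 2 − 50 = -48 (mod 3).
    Reduce coefficients mod 3: 1·t ≡ 0 (mod 3).
    So t ≡ 0 (mod 3).
    Then x = 50 + 136·0 = 50, valid modulo lcm(136, 3) = 408: x ≡ 50 (mod 408).
  Combine with x ≡ 4 (mod 5); new modulus lcm = 2040.
    Write x = 50 + 408·t and substitute into x ≡ 4 (mod 5): 408·t ≡ 4 − 50 = -46 (mod 5).
    Reduce coefficients mod 5: 3·t ≡ 4 (mod 5).
    The inverse of 3 mod 5 is 2 (since 3·2 = 6 = 1·5 + 1), so t ≡ 2·4 = 8 ≡ 3 (mod 5).
    Then x = 50 + 408·3 = 1274, valid modulo lcm(408, 5) = 2040: x ≡ 1274 (mod 2040).
Verify against each original: 1274 mod 17 = 16, 1274 mod 8 = 2, 1274 mod 3 = 2, 1274 mod 5 = 4.

x ≡ 1274 (mod 2040).


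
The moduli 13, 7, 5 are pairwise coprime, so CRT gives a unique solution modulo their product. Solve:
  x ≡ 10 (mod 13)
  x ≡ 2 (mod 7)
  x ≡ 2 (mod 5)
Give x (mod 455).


Moduli 13, 7, 5 are pairwise coprime; by CRT there is a unique solution modulo M = 13 · 7 · 5 = 455.
Solve pairwise, accumulating the modulus:
  Start with x ≡ 10 (mod 13).
  Combine with x ≡ 2 (mod 7): since gcd(13, 7) = 1, we get a unique residue mod 91.
    Write x = 10 + 13·t and substitute into x ≡ 2 (mod 7): 13·t ≡ 2 − 10 = -8 (mod 7).
    Reduce coefficients mod 7: 6·t ≡ 6 (mod 7).
    The inverse of 6 mod 7 is 6 (since 6·6 = 36 = 5·7 + 1), so t ≡ 6·6 = 36 ≡ 1 (mod 7).
    Then x = 10 + 13·1 = 23, valid modulo lcm(13, 7) = 91: x ≡ 23 (mod 91).
  Combine with x ≡ 2 (mod 5): since gcd(91, 5) = 1, we get a unique residue mod 455.
    Write x = 23 + 91·t and substitute into x ≡ 2 (mod 5): 91·t ≡ 2 − 23 = -21 (mod 5).
    Reduce coefficients mod 5: 1·t ≡ 4 (mod 5).
    So t ≡ 4 (mod 5).
    Then x = 23 + 91·4 = 387, valid modulo lcm(91, 5) = 455: x ≡ 387 (mod 455).
Verify: 387 mod 13 = 10 ✓, 387 mod 7 = 2 ✓, 387 mod 5 = 2 ✓.

x ≡ 387 (mod 455).


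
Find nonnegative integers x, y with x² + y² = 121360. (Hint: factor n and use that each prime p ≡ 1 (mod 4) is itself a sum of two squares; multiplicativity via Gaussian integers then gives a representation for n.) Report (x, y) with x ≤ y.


Step 1: Factor n = 121360 = 2^4 · 5 · 37 · 41.
Step 2: Check the mod-4 condition on each prime factor: 2 = 2 (special); 5 ≡ 1 (mod 4), exponent 1; 37 ≡ 1 (mod 4), exponent 1; 41 ≡ 1 (mod 4), exponent 1.
All primes ≡ 3 (mod 4) appear to even exponent (or don't appear), so by the two-squares theorem n IS expressible as a sum of two squares.
Step 3: Build a representation. Group n = k² · m with k = 4 and m = 5 · 37 · 41 = 7585 (a product of primes ≡ 1 (mod 4)); a representation of m scales to one of n via (k·x)² + (k·y)² = k²(x² + y²). Each prime p ≡ 1 (mod 4) is itself a sum of two squares; find a² by testing p − a² for a perfect square:
  5: 5 − 1² = 4 = 2² ⇒ 5 = 1² + 2².
  37: 37 − 1² = 36 = 6² ⇒ 37 = 1² + 6².
  41: 41 − 1² = 40, 41 − 2² = 37, 41 − 3² = 32, 41 − 4² = 25 = 5² ⇒ 41 = 4² + 5².
  Combine using the Brahmagupta–Fibonacci identity (a² + b²)(c² + d²) = (ac − bd)² + (ad + bc)² = (ac + bd)² + (ad − bc)²:
  5 · 37 = 185: from (1² + 2²)(1² + 6²), take (1·1 − 2·6, 1·6 + 2·1) = (1 − 12, 6 + 2) = (-11, 8); dropping signs (only squares matter) gives (11, 8); check 11² + 8² = 121 + 64 = 185 ✓.
  185 · 41 = 7585: from (11² + 8²)(4² + 5²), take (11·4 − 8·5, 11·5 + 8·4) = (44 − 40, 55 + 32) = (4, 87); check 4² + 87² = 16 + 7569 = 7585 ✓.
  Scale by k = 4: (4·4, 4·87) = (16, 348).
Step 4: Order so x ≤ y and verify: 16² + 348² = 256 + 121104 = 121360 = n. ✓

n = 121360 = 16² + 348² (one valid representation with x ≤ y).


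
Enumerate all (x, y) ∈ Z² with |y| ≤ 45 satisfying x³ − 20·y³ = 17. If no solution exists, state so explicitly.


The equation is x³ - 20y³ = 17. For fixed y, x³ = 20·y³ + 17, so a solution requires the RHS to be a perfect cube.
Strategy: iterate y from -45 to 45, compute RHS = 20·y³ + 17, and check whether it is a (positive or negative) perfect cube.
Check small values of y:
  y = 0: RHS = 17 is not a perfect cube.
  y = 1: RHS = 37 is not a perfect cube.
  y = -1: RHS = -3 is not a perfect cube.
  y = 2: RHS = 177 is not a perfect cube.
  y = -2: RHS = -143 is not a perfect cube.
  y = 3: RHS = 557 is not a perfect cube.
  y = -3: RHS = -523 is not a perfect cube.
Continuing the search up to |y| = 45 finds no solutions either.
No (x, y) in the scanned range satisfies the equation.

No integer solutions with |y| ≤ 45.


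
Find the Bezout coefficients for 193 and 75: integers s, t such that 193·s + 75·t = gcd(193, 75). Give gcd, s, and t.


Euclidean algorithm on (193, 75) — divide until remainder is 0:
  193 = 2 · 75 + 43
  75 = 1 · 43 + 32
  43 = 1 · 32 + 11
  32 = 2 · 11 + 10
  11 = 1 · 10 + 1
  10 = 10 · 1 + 0
gcd(193, 75) = 1.
Track Bezout coefficients alongside the remainders: start with r₀ = 193 = a·1 + b·0 (s = 1, t = 0) and r₁ = 75 = a·0 + b·1 (s = 0, t = 1); each new remainder r_{k+1} = r_{k-1} − q_k·r_k inherits s_{k+1} = s_{k-1} − q_k·s_k, t_{k+1} = t_{k-1} − q_k·t_k, so r_k = a·s_k + b·t_k at every step:
  q = 2: r = 43, s = 1 − 2·0 = 1, t = 0 − 2·1 = -2  (check: 193·1 + 75·(-2) = 43)
  q = 1: r = 32, s = 0 − 1·1 = -1, t = 1 − 1·(-2) = 3  (check: 193·(-1) + 75·3 = 32)
  q = 1: r = 11, s = 1 − 1·(-1) = 2, t = -2 − 1·3 = -5  (check: 193·2 + 75·(-5) = 11)
  q = 2: r = 10, s = -1 − 2·2 = -5, t = 3 − 2·(-5) = 13  (check: 193·(-5) + 75·13 = 10)
  q = 1: r = 1, s = 2 − 1·(-5) = 7, t = -5 − 1·13 = -18  (check: 193·7 + 75·(-18) = 1)
The row with r = 1 (the gcd) gives the Bezout coefficients s = 7, t = -18.
Result: 193 · (7) + 75 · (-18) = 1.

gcd(193, 75) = 1; s = 7, t = -18 (check: 193·7 + 75·(-18) = 1).


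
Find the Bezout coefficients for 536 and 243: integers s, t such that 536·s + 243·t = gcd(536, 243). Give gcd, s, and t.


Euclidean algorithm on (536, 243) — divide until remainder is 0:
  536 = 2 · 243 + 50
  243 = 4 · 50 + 43
  50 = 1 · 43 + 7
  43 = 6 · 7 + 1
  7 = 7 · 1 + 0
gcd(536, 243) = 1.
Track Bezout coefficients alongside the remainders: start with r₀ = 536 = a·1 + b·0 (s = 1, t = 0) and r₁ = 243 = a·0 + b·1 (s = 0, t = 1); each new remainder r_{k+1} = r_{k-1} − q_k·r_k inherits s_{k+1} = s_{k-1} − q_k·s_k, t_{k+1} = t_{k-1} − q_k·t_k, so r_k = a·s_k + b·t_k at every step:
  q = 2: r = 50, s = 1 − 2·0 = 1, t = 0 − 2·1 = -2  (check: 536·1 + 243·(-2) = 50)
  q = 4: r = 43, s = 0 − 4·1 = -4, t = 1 − 4·(-2) = 9  (check: 536·(-4) + 243·9 = 43)
  q = 1: r = 7, s = 1 − 1·(-4) = 5, t = -2 − 1·9 = -11  (check: 536·5 + 243·(-11) = 7)
  q = 6: r = 1, s = -4 − 6·5 = -34, t = 9 − 6·(-11) = 75  (check: 536·(-34) + 243·75 = 1)
The row with r = 1 (the gcd) gives the Bezout coefficients s = -34, t = 75.
Result: 536 · (-34) + 243 · (75) = 1.

gcd(536, 243) = 1; s = -34, t = 75 (check: 536·(-34) + 243·75 = 1).


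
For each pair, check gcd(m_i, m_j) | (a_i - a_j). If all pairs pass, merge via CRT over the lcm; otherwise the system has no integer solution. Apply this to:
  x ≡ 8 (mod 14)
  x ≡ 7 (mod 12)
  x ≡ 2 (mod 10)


Moduli 14, 12, 10 are not pairwise coprime, so CRT works modulo lcm(m_i) when all pairwise compatibility conditions hold.
Pairwise compatibility: gcd(m_i, m_j) must divide a_i - a_j for every pair.
Merge one congruence at a time:
  Start: x ≡ 8 (mod 14).
  Combine with x ≡ 7 (mod 12): gcd(14, 12) = 2, and 7 - 8 = -1 is NOT divisible by 2.
    ⇒ system is inconsistent (no integer solution).

No solution (the system is inconsistent).


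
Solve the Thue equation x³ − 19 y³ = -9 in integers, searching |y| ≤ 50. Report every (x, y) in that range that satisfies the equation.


The equation is x³ - 19y³ = -9. For fixed y, x³ = 19·y³ − 9, so a solution requires the RHS to be a perfect cube.
Strategy: iterate y from -50 to 50, compute RHS = 19·y³ − 9, and check whether it is a (positive or negative) perfect cube.
Check small values of y:
  y = 0: RHS = -9 is not a perfect cube.
  y = 1: RHS = 10 is not a perfect cube.
  y = -1: RHS = -28 is not a perfect cube.
  y = 2: RHS = 143 is not a perfect cube.
  y = -2: RHS = -161 is not a perfect cube.
  y = 3: RHS = 504 is not a perfect cube.
  y = -3: RHS = -522 is not a perfect cube.
Continuing the search up to |y| = 50 finds no solutions either.
No (x, y) in the scanned range satisfies the equation.

No integer solutions with |y| ≤ 50.


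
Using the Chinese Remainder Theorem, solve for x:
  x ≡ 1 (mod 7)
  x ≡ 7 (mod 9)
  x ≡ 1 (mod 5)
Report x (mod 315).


Moduli 7, 9, 5 are pairwise coprime; by CRT there is a unique solution modulo M = 7 · 9 · 5 = 315.
Solve pairwise, accumulating the modulus:
  Start with x ≡ 1 (mod 7).
  Combine with x ≡ 7 (mod 9): since gcd(7, 9) = 1, we get a unique residue mod 63.
    Write x = 1 + 7·t and substitute into x ≡ 7 (mod 9): 7·t ≡ 7 − 1 = 6 (mod 9).
    The inverse of 7 mod 9 is 4 (since 7·4 = 28 = 3·9 + 1), so t ≡ 4·6 = 24 ≡ 6 (mod 9).
    Then x = 1 + 7·6 = 43, valid modulo lcm(7, 9) = 63: x ≡ 43 (mod 63).
  Combine with x ≡ 1 (mod 5): since gcd(63, 5) = 1, we get a unique residue mod 315.
    Write x = 43 + 63·t and substitute into x ≡ 1 (mod 5): 63·t ≡ 1 − 43 = -42 (mod 5).
    Reduce coefficients mod 5: 3·t ≡ 3 (mod 5).
    The inverse of 3 mod 5 is 2 (since 3·2 = 6 = 1·5 + 1), so t ≡ 2·3 = 6 ≡ 1 (mod 5).
    Then x = 43 + 63·1 = 106, valid modulo lcm(63, 5) = 315: x ≡ 106 (mod 315).
Verify: 106 mod 7 = 1 ✓, 106 mod 9 = 7 ✓, 106 mod 5 = 1 ✓.

x ≡ 106 (mod 315).


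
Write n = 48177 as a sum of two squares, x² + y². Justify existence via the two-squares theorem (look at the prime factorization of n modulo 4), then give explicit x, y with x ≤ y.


Step 1: Factor n = 48177 = 3^2 · 53 · 101.
Step 2: Check the mod-4 condition on each prime factor: 3 ≡ 3 (mod 4), exponent 2 (must be even); 53 ≡ 1 (mod 4), exponent 1; 101 ≡ 1 (mod 4), exponent 1.
All primes ≡ 3 (mod 4) appear to even exponent (or don't appear), so by the two-squares theorem n IS expressible as a sum of two squares.
Step 3: Build a representation. Group n = k² · m with k = 3 and m = 53 · 101 = 5353 (a product of primes ≡ 1 (mod 4)); a representation of m scales to one of n via (k·x)² + (k·y)² = k²(x² + y²). Each prime p ≡ 1 (mod 4) is itself a sum of two squares; find a² by testing p − a² for a perfect square:
  53: 53 − 1² = 52, 53 − 2² = 49 = 7² ⇒ 53 = 2² + 7².
  101: 101 − 1² = 100 = 10² ⇒ 101 = 1² + 10².
  Combine using the Brahmagupta–Fibonacci identity (a² + b²)(c² + d²) = (ac − bd)² + (ad + bc)² = (ac + bd)² + (ad − bc)²:
  53 · 101 = 5353: from (2² + 7²)(1² + 10²), take (2·1 − 7·10, 2·10 + 7·1) = (2 − 70, 20 + 7) = (-68, 27); dropping signs (only squares matter) gives (68, 27); check 68² + 27² = 4624 + 729 = 5353 ✓.
  Scale by k = 3: (3·68, 3·27) = (204, 81).
Step 4: Order so x ≤ y and verify: 81² + 204² = 6561 + 41616 = 48177 = n. ✓

n = 48177 = 81² + 204² (one valid representation with x ≤ y).


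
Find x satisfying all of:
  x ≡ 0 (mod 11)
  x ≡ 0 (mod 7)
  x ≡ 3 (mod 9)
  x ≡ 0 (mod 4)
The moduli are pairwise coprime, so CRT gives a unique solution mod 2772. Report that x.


Product of moduli M = 11 · 7 · 9 · 4 = 2772.
Merge one congruence at a time:
  Start: x ≡ 0 (mod 11).
  Combine with x ≡ 0 (mod 7); new modulus lcm = 77.
    Write x = 0 + 11·t and substitute into x ≡ 0 (mod 7): 11·t ≡ 0 − 0 = 0 (mod 7).
    Reduce coefficients mod 7: 4·t ≡ 0 (mod 7).
    The inverse of 4 mod 7 is 2 (since 4·2 = 8 = 1·7 + 1), so t ≡ 2·0 = 0 ≡ 0 (mod 7).
    Then x = 0 + 11·0 = 0, valid modulo lcm(11, 7) = 77: x ≡ 0 (mod 77).
  Combine with x ≡ 3 (mod 9); new modulus lcm = 693.
    Write x = 0 + 77·t and substitute into x ≡ 3 (mod 9): 77·t ≡ 3 − 0 = 3 (mod 9).
    Reduce coefficients mod 9: 5·t ≡ 3 (mod 9).
    The inverse of 5 mod 9 is 2 (since 5·2 = 10 = 1·9 + 1), so t ≡ 2·3 = 6 ≡ 6 (mod 9).
    Then x = 0 + 77·6 = 462, valid modulo lcm(77, 9) = 693: x ≡ 462 (mod 693).
  Combine with x ≡ 0 (mod 4); new modulus lcm = 2772.
    Write x = 462 + 693·t and substitute into x ≡ 0 (mod 4): 693·t ≡ 0 − 462 = -462 (mod 4).
    Reduce coefficients mod 4: 1·t ≡ 2 (mod 4).
    So t ≡ 2 (mod 4).
    Then x = 462 + 693·2 = 1848, valid modulo lcm(693, 4) = 2772: x ≡ 1848 (mod 2772).
Verify against each original: 1848 mod 11 = 0, 1848 mod 7 = 0, 1848 mod 9 = 3, 1848 mod 4 = 0.

x ≡ 1848 (mod 2772).


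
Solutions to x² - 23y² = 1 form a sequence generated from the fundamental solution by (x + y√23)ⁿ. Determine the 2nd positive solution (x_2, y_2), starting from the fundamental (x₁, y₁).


Step 1: Find the fundamental solution (x₁, y₁) of x² - 23y² = 1.
  Expand √23 as a continued fraction. a₀ = ⌊√23⌋ = 4; iterate m_{k+1} = d_k·a_k − m_k, d_{k+1} = (23 − m_{k+1}²)/d_k, a_{k+1} = ⌊(a₀ + m_{k+1})/d_{k+1}⌋ (starting m₀ = 0, d₀ = 1), with convergents p_k = a_k·p_{k-1} + p_{k-2}, q_k = a_k·q_{k-1} + q_{k-2} (p₋₁ = 1, q₋₁ = 0):
  k = 0: a₀ = 4; p₀/q₀ = 4/1; p₀² − 23·q₀² = 16 − 23 = -7.
  k = 1: m = 4, d = 7, a = ⌊(4 + 4)/7⌋ = 1; p/q = (1·4 + 1)/(1·1 + 0) = 5/1; p² − 23·q² = 25 − 23 = 2.
  k = 2: m = 3, d = 2, a = ⌊(4 + 3)/2⌋ = 3; p/q = (3·5 + 4)/(3·1 + 1) = 19/4; p² − 23·q² = 361 − 368 = -7.
  k = 3: m = 3, d = 7, a = ⌊(4 + 3)/7⌋ = 1; p/q = (1·19 + 5)/(1·4 + 1) = 24/5; p² − 23·q² = 576 − 575 = 1.
  The first convergent with p² − 23·q² = 1 gives the fundamental solution (x₁, y₁) = (24, 5).
Step 2: Apply the recurrence (x_{n+1}, y_{n+1}) = (x₁x_n + 23y₁y_n, x₁y_n + y₁x_n) repeatedly.
  From (x_1, y_1) = (24, 5): x_2 = 24·24 + 23·5·5 = 1151; y_2 = 24·5 + 5·24 = 240.
Step 3: Verify x_2² - 23·y_2² = 1324801 - 1324800 = 1 (should be 1). ✓

(x_1, y_1) = (24, 5); (x_2, y_2) = (1151, 240).


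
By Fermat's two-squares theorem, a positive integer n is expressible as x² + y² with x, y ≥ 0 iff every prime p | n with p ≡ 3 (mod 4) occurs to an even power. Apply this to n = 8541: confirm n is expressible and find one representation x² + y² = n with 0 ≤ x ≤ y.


Step 1: Factor n = 8541 = 3^2 · 13 · 73.
Step 2: Check the mod-4 condition on each prime factor: 3 ≡ 3 (mod 4), exponent 2 (must be even); 13 ≡ 1 (mod 4), exponent 1; 73 ≡ 1 (mod 4), exponent 1.
All primes ≡ 3 (mod 4) appear to even exponent (or don't appear), so by the two-squares theorem n IS expressible as a sum of two squares.
Step 3: Build a representation. Group n = k² · m with k = 3 and m = 13 · 73 = 949 (a product of primes ≡ 1 (mod 4)); a representation of m scales to one of n via (k·x)² + (k·y)² = k²(x² + y²). Each prime p ≡ 1 (mod 4) is itself a sum of two squares; find a² by testing p − a² for a perfect square:
  13: 13 − 1² = 12, 13 − 2² = 9 = 3² ⇒ 13 = 2² + 3².
  73: 73 − 1² = 72, 73 − 2² = 69, 73 − 3² = 64 = 8² ⇒ 73 = 3² + 8².
  Combine using the Brahmagupta–Fibonacci identity (a² + b²)(c² + d²) = (ac − bd)² + (ad + bc)² = (ac + bd)² + (ad − bc)²:
  13 · 73 = 949: from (2² + 3²)(3² + 8²), take (2·3 − 3·8, 2·8 + 3·3) = (6 − 24, 16 + 9) = (-18, 25); dropping signs (only squares matter) gives (18, 25); check 18² + 25² = 324 + 625 = 949 ✓.
  Scale by k = 3: (3·18, 3·25) = (54, 75).
Step 4: Order so x ≤ y and verify: 54² + 75² = 2916 + 5625 = 8541 = n. ✓

n = 8541 = 54² + 75² (one valid representation with x ≤ y).


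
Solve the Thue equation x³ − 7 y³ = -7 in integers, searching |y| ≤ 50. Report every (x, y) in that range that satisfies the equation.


The equation is x³ - 7y³ = -7. For fixed y, x³ = 7·y³ − 7, so a solution requires the RHS to be a perfect cube.
Strategy: iterate y from -50 to 50, compute RHS = 7·y³ − 7, and check whether it is a (positive or negative) perfect cube.
Check small values of y:
  y = 0: RHS = -7 is not a perfect cube.
  y = 1: RHS = 0 = (0)³ ⇒ x = 0 works.
  y = -1: RHS = -14 is not a perfect cube.
  y = 2: RHS = 49 is not a perfect cube.
  y = -2: RHS = -63 is not a perfect cube.
  y = 3: RHS = 182 is not a perfect cube.
  y = -3: RHS = -196 is not a perfect cube.
Continuing the search up to |y| = 50 finds no further solutions beyond those listed.
Collected solutions: (0, 1).

Solutions (with |y| ≤ 50): (0, 1).


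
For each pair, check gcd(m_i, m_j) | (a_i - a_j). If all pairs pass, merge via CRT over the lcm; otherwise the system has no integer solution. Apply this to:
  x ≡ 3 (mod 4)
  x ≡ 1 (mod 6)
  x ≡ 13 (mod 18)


Moduli 4, 6, 18 are not pairwise coprime, so CRT works modulo lcm(m_i) when all pairwise compatibility conditions hold.
Pairwise compatibility: gcd(m_i, m_j) must divide a_i - a_j for every pair.
Merge one congruence at a time:
  Start: x ≡ 3 (mod 4).
  Combine with x ≡ 1 (mod 6): gcd(4, 6) = 2; 1 - 3 = -2, which IS divisible by 2, so compatible.
    Write x = 3 + 4·t and substitute into x ≡ 1 (mod 6): 4·t ≡ 1 − 3 = -2 (mod 6).
    Divide the congruence (and modulus) by g = 2: 2·t ≡ -1 (mod 3).
    Reduce coefficients mod 3: 2·t ≡ 2 (mod 3).
    The inverse of 2 mod 3 is 2 (since 2·2 = 4 = 1·3 + 1), so t ≡ 2·2 = 4 ≡ 1 (mod 3).
    Then x = 3 + 4·1 = 7, valid modulo lcm(4, 6) = 12: x ≡ 7 (mod 12).
  Combine with x ≡ 13 (mod 18): gcd(12, 18) = 6; 13 - 7 = 6, which IS divisible by 6, so compatible.
    Write x = 7 + 12·t and substitute into x ≡ 13 (mod 18): 12·t ≡ 13 − 7 = 6 (mod 18).
    Divide the congruence (and modulus) by g = 6: 2·t ≡ 1 (mod 3).
    The inverse of 2 mod 3 is 2 (since 2·2 = 4 = 1·3 + 1), so t ≡ 2·1 = 2 ≡ 2 (mod 3).
    Then x = 7 + 12·2 = 31, valid modulo lcm(12, 18) = 36: x ≡ 31 (mod 36).
Verify: 31 mod 4 = 3, 31 mod 6 = 1, 31 mod 18 = 13.

x ≡ 31 (mod 36).


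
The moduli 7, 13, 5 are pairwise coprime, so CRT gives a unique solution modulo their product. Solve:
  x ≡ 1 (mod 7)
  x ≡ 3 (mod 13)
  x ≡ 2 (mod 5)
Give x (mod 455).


Moduli 7, 13, 5 are pairwise coprime; by CRT there is a unique solution modulo M = 7 · 13 · 5 = 455.
Solve pairwise, accumulating the modulus:
  Start with x ≡ 1 (mod 7).
  Combine with x ≡ 3 (mod 13): since gcd(7, 13) = 1, we get a unique residue mod 91.
    Write x = 1 + 7·t and substitute into x ≡ 3 (mod 13): 7·t ≡ 3 − 1 = 2 (mod 13).
    The inverse of 7 mod 13 is 2 (since 7·2 = 14 = 1·13 + 1), so t ≡ 2·2 = 4 ≡ 4 (mod 13).
    Then x = 1 + 7·4 = 29, valid modulo lcm(7, 13) = 91: x ≡ 29 (mod 91).
  Combine with x ≡ 2 (mod 5): since gcd(91, 5) = 1, we get a unique residue mod 455.
    Write x = 29 + 91·t and substitute into x ≡ 2 (mod 5): 91·t ≡ 2 − 29 = -27 (mod 5).
    Reduce coefficients mod 5: 1·t ≡ 3 (mod 5).
    So t ≡ 3 (mod 5).
    Then x = 29 + 91·3 = 302, valid modulo lcm(91, 5) = 455: x ≡ 302 (mod 455).
Verify: 302 mod 7 = 1 ✓, 302 mod 13 = 3 ✓, 302 mod 5 = 2 ✓.

x ≡ 302 (mod 455).


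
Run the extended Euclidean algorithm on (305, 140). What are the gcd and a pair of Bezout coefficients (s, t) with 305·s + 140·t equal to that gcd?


Euclidean algorithm on (305, 140) — divide until remainder is 0:
  305 = 2 · 140 + 25
  140 = 5 · 25 + 15
  25 = 1 · 15 + 10
  15 = 1 · 10 + 5
  10 = 2 · 5 + 0
gcd(305, 140) = 5.
Track Bezout coefficients alongside the remainders: start with r₀ = 305 = a·1 + b·0 (s = 1, t = 0) and r₁ = 140 = a·0 + b·1 (s = 0, t = 1); each new remainder r_{k+1} = r_{k-1} − q_k·r_k inherits s_{k+1} = s_{k-1} − q_k·s_k, t_{k+1} = t_{k-1} − q_k·t_k, so r_k = a·s_k + b·t_k at every step:
  q = 2: r = 25, s = 1 − 2·0 = 1, t = 0 − 2·1 = -2  (check: 305·1 + 140·(-2) = 25)
  q = 5: r = 15, s = 0 − 5·1 = -5, t = 1 − 5·(-2) = 11  (check: 305·(-5) + 140·11 = 15)
  q = 1: r = 10, s = 1 − 1·(-5) = 6, t = -2 − 1·11 = -13  (check: 305·6 + 140·(-13) = 10)
  q = 1: r = 5, s = -5 − 1·6 = -11, t = 11 − 1·(-13) = 24  (check: 305·(-11) + 140·24 = 5)
The row with r = 5 (the gcd) gives the Bezout coefficients s = -11, t = 24.
Result: 305 · (-11) + 140 · (24) = 5.

gcd(305, 140) = 5; s = -11, t = 24 (check: 305·(-11) + 140·24 = 5).
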